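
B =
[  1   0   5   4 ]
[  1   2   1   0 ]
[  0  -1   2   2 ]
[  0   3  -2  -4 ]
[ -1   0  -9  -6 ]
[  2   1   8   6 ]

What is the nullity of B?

1

Row reduce to echelon form.
R2 ← R2 − R1: [0, 2, -4, -4]
R5 ← R5 + R1: [0, 0, -4, -2]
R6 ← R6 − (2)·R1: [0, 1, -2, -2]
R3 ← R3 + (1/2)·R2: [0, 0, 0, 0]
R4 ← R4 − (3/2)·R2: [0, 0, 4, 2]
R6 ← R6 − (1/2)·R2: [0, 0, 0, 0]
Swap R3 ↔ R4
R5 ← R5 + R3: [0, 0, 0, 0]
3 nonzero rows, so rank(B) = 3.
B has 4 columns; by rank–nullity, nullity = 4 − 3 = 1.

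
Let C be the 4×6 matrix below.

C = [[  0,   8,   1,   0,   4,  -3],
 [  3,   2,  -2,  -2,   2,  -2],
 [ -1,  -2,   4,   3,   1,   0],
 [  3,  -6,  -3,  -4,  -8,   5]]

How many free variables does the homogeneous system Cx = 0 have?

2

Row reduce to echelon form.
Swap R1 ↔ R2
R3 ← R3 + (1/3)·R1: [0, -4/3, 10/3, 7/3, 5/3, -2/3]
R4 ← R4 − R1: [0, -8, -1, -2, -10, 7]
R3 ← R3 + (1/6)·R2: [0, 0, 7/2, 7/3, 7/3, -7/6]
R4 ← R4 + R2: [0, 0, 0, -2, -6, 4]
4 nonzero rows, so rank(C) = 4.
C has 6 columns; by rank–nullity, nullity = 6 − 4 = 2.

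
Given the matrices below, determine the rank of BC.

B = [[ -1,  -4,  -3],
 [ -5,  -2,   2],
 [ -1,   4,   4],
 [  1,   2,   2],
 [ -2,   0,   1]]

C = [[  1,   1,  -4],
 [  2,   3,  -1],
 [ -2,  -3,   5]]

3

First compute BC:
[[ -3,  -4,  -7],
 [-13, -17,  32],
 [ -1,  -1,  20],
 [  1,   1,   4],
 [ -4,  -5,  13]]
Now row reduce the product.
R2 ← R2 − (13/3)·R1: [0, 1/3, 187/3]
R3 ← R3 − (1/3)·R1: [0, 1/3, 67/3]
R4 ← R4 + (1/3)·R1: [0, -1/3, 5/3]
R5 ← R5 − (4/3)·R1: [0, 1/3, 67/3]
R3 ← R3 − R2: [0, 0, -40]
R4 ← R4 + R2: [0, 0, 64]
R5 ← R5 − R2: [0, 0, -40]
R4 ← R4 + (8/5)·R3: [0, 0, 0]
R5 ← R5 − R3: [0, 0, 0]
3 nonzero rows, so rank(BC) = 3.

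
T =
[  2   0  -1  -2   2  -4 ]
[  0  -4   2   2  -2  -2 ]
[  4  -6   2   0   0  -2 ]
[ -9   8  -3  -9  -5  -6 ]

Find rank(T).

Row reduce to echelon form.
R3 ← R3 − (2)·R1: [0, -6, 4, 4, -4, 6]
R4 ← R4 + (9/2)·R1: [0, 8, -15/2, -18, 4, -24]
R3 ← R3 − (3/2)·R2: [0, 0, 1, 1, -1, 9]
R4 ← R4 + (2)·R2: [0, 0, -7/2, -14, 0, -28]
R4 ← R4 + (7/2)·R3: [0, 0, 0, -21/2, -7/2, 7/2]
Echelon form has 4 nonzero rows, so rank(T) = 4.

4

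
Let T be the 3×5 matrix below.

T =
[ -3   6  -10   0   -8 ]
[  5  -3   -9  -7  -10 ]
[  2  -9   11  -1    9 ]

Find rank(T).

3

Row reduce to echelon form.
R2 ← R2 + (5/3)·R1: [0, 7, -77/3, -7, -70/3]
R3 ← R3 + (2/3)·R1: [0, -5, 13/3, -1, 11/3]
R3 ← R3 + (5/7)·R2: [0, 0, -14, -6, -13]
Echelon form has 3 nonzero rows, so rank(T) = 3.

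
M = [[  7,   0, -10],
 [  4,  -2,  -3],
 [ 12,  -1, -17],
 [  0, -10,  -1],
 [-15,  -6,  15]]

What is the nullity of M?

0

Row reduce to echelon form.
R2 ← R2 − (4/7)·R1: [0, -2, 19/7]
R3 ← R3 − (12/7)·R1: [0, -1, 1/7]
R5 ← R5 + (15/7)·R1: [0, -6, -45/7]
R3 ← R3 − (1/2)·R2: [0, 0, -17/14]
R4 ← R4 − (5)·R2: [0, 0, -102/7]
R5 ← R5 − (3)·R2: [0, 0, -102/7]
R4 ← R4 − (12)·R3: [0, 0, 0]
R5 ← R5 − (12)·R3: [0, 0, 0]
3 nonzero rows, so rank(M) = 3.
M has 3 columns; by rank–nullity, nullity = 3 − 3 = 0.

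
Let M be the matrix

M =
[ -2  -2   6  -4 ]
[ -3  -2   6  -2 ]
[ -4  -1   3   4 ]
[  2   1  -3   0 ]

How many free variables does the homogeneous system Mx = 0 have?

Row reduce to echelon form.
R2 ← R2 − (3/2)·R1: [0, 1, -3, 4]
R3 ← R3 − (2)·R1: [0, 3, -9, 12]
R4 ← R4 + R1: [0, -1, 3, -4]
R3 ← R3 − (3)·R2: [0, 0, 0, 0]
R4 ← R4 + R2: [0, 0, 0, 0]
2 nonzero rows, so rank(M) = 2.
M has 4 columns; by rank–nullity, nullity = 4 − 2 = 2.

2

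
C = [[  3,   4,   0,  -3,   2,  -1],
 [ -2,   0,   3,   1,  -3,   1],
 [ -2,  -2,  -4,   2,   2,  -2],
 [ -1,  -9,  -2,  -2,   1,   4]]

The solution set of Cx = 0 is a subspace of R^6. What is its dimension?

2

Row reduce to echelon form.
R2 ← R2 + (2/3)·R1: [0, 8/3, 3, -1, -5/3, 1/3]
R3 ← R3 + (2/3)·R1: [0, 2/3, -4, 0, 10/3, -8/3]
R4 ← R4 + (1/3)·R1: [0, -23/3, -2, -3, 5/3, 11/3]
R3 ← R3 − (1/4)·R2: [0, 0, -19/4, 1/4, 15/4, -11/4]
R4 ← R4 + (23/8)·R2: [0, 0, 53/8, -47/8, -25/8, 37/8]
R4 ← R4 + (53/38)·R3: [0, 0, 0, -105/19, 40/19, 15/19]
4 nonzero rows, so rank(C) = 4.
C has 6 columns; by rank–nullity, nullity = 6 − 4 = 2.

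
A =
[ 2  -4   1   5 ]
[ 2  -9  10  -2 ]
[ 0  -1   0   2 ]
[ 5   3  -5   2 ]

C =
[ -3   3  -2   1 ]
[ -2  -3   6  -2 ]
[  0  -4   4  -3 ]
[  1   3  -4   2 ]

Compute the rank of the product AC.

First compute AC:
[[  7,  29, -44,  17],
 [ 10, -13, -10, -14],
 [  4,   9, -14,   6],
 [-19,  32, -20,  18]]
Now row reduce the product.
R2 ← R2 − (10/7)·R1: [0, -381/7, 370/7, -268/7]
R3 ← R3 − (4/7)·R1: [0, -53/7, 78/7, -26/7]
R4 ← R4 + (19/7)·R1: [0, 775/7, -976/7, 449/7]
R3 ← R3 − (53/381)·R2: [0, 0, 1444/381, 614/381]
R4 ← R4 + (775/381)·R2: [0, 0, -12158/381, -5233/381]
R4 ← R4 + (6079/722)·R3: [0, 0, 0, -60/361]
4 nonzero rows, so rank(AC) = 4.

4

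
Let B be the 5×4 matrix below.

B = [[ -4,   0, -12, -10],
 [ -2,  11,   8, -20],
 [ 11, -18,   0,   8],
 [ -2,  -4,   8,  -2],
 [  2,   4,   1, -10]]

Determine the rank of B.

Row reduce to echelon form.
R2 ← R2 − (1/2)·R1: [0, 11, 14, -15]
R3 ← R3 + (11/4)·R1: [0, -18, -33, -39/2]
R4 ← R4 − (1/2)·R1: [0, -4, 14, 3]
R5 ← R5 + (1/2)·R1: [0, 4, -5, -15]
R3 ← R3 + (18/11)·R2: [0, 0, -111/11, -969/22]
R4 ← R4 + (4/11)·R2: [0, 0, 210/11, -27/11]
R5 ← R5 − (4/11)·R2: [0, 0, -111/11, -105/11]
R4 ← R4 + (70/37)·R3: [0, 0, 0, -3174/37]
R5 ← R5 − R3: [0, 0, 0, 69/2]
R5 ← R5 + (37/92)·R4: [0, 0, 0, 0]
Echelon form has 4 nonzero rows, so rank(B) = 4.

4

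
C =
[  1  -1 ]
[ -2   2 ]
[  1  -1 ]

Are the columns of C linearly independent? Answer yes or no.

Row reduce C to echelon form.
R2 ← R2 + (2)·R1: [0, 0]
R3 ← R3 − R1: [0, 0]
1 pivot among 2 columns.
Only 1 < 2 pivot columns, so the columns are linearly dependent.

no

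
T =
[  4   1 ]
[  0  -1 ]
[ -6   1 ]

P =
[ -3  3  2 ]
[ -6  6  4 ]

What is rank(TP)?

1

First compute TP:
[[-18,  18,  12],
 [  6,  -6,  -4],
 [ 12, -12,  -8]]
Now row reduce the product.
R2 ← R2 + (1/3)·R1: [0, 0, 0]
R3 ← R3 + (2/3)·R1: [0, 0, 0]
1 nonzero row, so rank(TP) = 1.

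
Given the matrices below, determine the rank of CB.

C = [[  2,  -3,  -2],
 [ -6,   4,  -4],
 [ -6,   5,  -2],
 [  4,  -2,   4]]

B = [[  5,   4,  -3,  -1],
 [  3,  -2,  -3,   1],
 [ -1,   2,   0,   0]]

2

First compute CB:
[[  3,  10,   3,  -5],
 [-14, -40,   6,  10],
 [-13, -38,   3,  11],
 [ 10,  28,  -6,  -6]]
Now row reduce the product.
R2 ← R2 + (14/3)·R1: [0, 20/3, 20, -40/3]
R3 ← R3 + (13/3)·R1: [0, 16/3, 16, -32/3]
R4 ← R4 − (10/3)·R1: [0, -16/3, -16, 32/3]
R3 ← R3 − (4/5)·R2: [0, 0, 0, 0]
R4 ← R4 + (4/5)·R2: [0, 0, 0, 0]
2 nonzero rows, so rank(CB) = 2.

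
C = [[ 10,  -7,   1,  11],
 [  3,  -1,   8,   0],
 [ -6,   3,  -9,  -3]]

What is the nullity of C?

2

Row reduce to echelon form.
R2 ← R2 − (3/10)·R1: [0, 11/10, 77/10, -33/10]
R3 ← R3 + (3/5)·R1: [0, -6/5, -42/5, 18/5]
R3 ← R3 + (12/11)·R2: [0, 0, 0, 0]
2 nonzero rows, so rank(C) = 2.
C has 4 columns; by rank–nullity, nullity = 4 − 2 = 2.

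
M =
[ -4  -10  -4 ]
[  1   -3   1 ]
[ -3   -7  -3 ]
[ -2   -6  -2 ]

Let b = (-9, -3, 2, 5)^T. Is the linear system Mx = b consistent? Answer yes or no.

Row reduce the augmented matrix [M | b].
R2 ← R2 + (1/4)·R1: [0, -11/2, 0, -21/4]
R3 ← R3 − (3/4)·R1: [0, 1/2, 0, 35/4]
R4 ← R4 − (1/2)·R1: [0, -1, 0, 19/2]
R3 ← R3 + (1/11)·R2: [0, 0, 0, 91/11]
R4 ← R4 − (2/11)·R2: [0, 0, 0, 115/11]
R4 ← R4 − (115/91)·R3: [0, 0, 0, 0]
The echelon form has 3 nonzero rows; the last pivot sits in the augmented column, so rank(M) = 2 but rank([M|b]) = 3.
Since the ranks differ, the system is inconsistent.

no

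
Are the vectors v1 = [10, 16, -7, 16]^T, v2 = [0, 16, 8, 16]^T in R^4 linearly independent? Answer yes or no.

yes

Form the matrix with these vectors as rows and row reduce.
2 nonzero rows, so the 2 vectors span a space of dimension 2.
Since 2 = 2, the vectors are linearly independent.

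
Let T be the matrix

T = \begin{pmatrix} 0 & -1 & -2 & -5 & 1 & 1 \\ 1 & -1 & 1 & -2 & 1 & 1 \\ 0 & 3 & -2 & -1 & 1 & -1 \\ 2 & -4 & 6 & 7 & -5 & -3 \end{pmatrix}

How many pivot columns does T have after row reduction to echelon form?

Row reduce to echelon form.
Swap R1 ↔ R2
R4 ← R4 − (2)·R1: [0, -2, 4, 11, -7, -5]
R3 ← R3 + (3)·R2: [0, 0, -8, -16, 4, 2]
R4 ← R4 − (2)·R2: [0, 0, 8, 21, -9, -7]
R4 ← R4 + R3: [0, 0, 0, 5, -5, -5]
Echelon form has 4 nonzero rows, so rank(T) = 4.
Each nonzero row contributes one pivot column: 4 pivot columns.

4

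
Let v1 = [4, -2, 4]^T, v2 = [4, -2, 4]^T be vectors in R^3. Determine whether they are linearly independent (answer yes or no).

Form the matrix with these vectors as rows and row reduce.
R2 ← R2 − R1: [0, 0, 0]
1 nonzero row, so the 2 vectors span a space of dimension 1.
Since 1 < 2, the vectors are linearly dependent.

no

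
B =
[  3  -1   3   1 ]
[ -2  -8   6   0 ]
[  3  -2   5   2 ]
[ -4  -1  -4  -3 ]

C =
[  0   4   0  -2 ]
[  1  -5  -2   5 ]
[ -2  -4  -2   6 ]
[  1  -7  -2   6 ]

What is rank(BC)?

First compute BC:
[[ -6,  -2,  -6,  13],
 [-20,   8,   4,   0],
 [-10, -12, -10,  26],
 [  4,  26,  16, -39]]
Now row reduce the product.
R2 ← R2 − (10/3)·R1: [0, 44/3, 24, -130/3]
R3 ← R3 − (5/3)·R1: [0, -26/3, 0, 13/3]
R4 ← R4 + (2/3)·R1: [0, 74/3, 12, -91/3]
R3 ← R3 + (13/22)·R2: [0, 0, 156/11, -234/11]
R4 ← R4 − (37/22)·R2: [0, 0, -312/11, 468/11]
R4 ← R4 + (2)·R3: [0, 0, 0, 0]
3 nonzero rows, so rank(BC) = 3.

3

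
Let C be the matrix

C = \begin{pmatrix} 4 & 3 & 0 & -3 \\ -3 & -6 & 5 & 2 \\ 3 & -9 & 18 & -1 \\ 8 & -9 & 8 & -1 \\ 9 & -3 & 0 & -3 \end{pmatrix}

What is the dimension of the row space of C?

4

Row reduce to echelon form.
R2 ← R2 + (3/4)·R1: [0, -15/4, 5, -1/4]
R3 ← R3 − (3/4)·R1: [0, -45/4, 18, 5/4]
R4 ← R4 − (2)·R1: [0, -15, 8, 5]
R5 ← R5 − (9/4)·R1: [0, -39/4, 0, 15/4]
R3 ← R3 − (3)·R2: [0, 0, 3, 2]
R4 ← R4 − (4)·R2: [0, 0, -12, 6]
R5 ← R5 − (13/5)·R2: [0, 0, -13, 22/5]
R4 ← R4 + (4)·R3: [0, 0, 0, 14]
R5 ← R5 + (13/3)·R3: [0, 0, 0, 196/15]
R5 ← R5 − (14/15)·R4: [0, 0, 0, 0]
Echelon form has 4 nonzero rows, so rank(C) = 4.
The row space has dimension equal to the rank: 4.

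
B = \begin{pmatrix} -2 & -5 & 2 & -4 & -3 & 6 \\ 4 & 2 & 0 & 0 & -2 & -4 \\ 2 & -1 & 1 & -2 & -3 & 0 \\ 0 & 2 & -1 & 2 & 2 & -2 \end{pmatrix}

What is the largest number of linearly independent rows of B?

2

Row reduce to echelon form.
R2 ← R2 + (2)·R1: [0, -8, 4, -8, -8, 8]
R3 ← R3 + R1: [0, -6, 3, -6, -6, 6]
R3 ← R3 − (3/4)·R2: [0, 0, 0, 0, 0, 0]
R4 ← R4 + (1/4)·R2: [0, 0, 0, 0, 0, 0]
Echelon form has 2 nonzero rows, so rank(B) = 2.
The rank gives the maximum number of linearly independent rows: 2.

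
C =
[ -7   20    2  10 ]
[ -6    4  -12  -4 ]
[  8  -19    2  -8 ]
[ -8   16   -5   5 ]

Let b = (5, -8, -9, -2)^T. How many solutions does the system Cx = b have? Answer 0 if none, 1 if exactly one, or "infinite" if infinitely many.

0

Row reduce the augmented matrix [C | b].
R2 ← R2 − (6/7)·R1: [0, -92/7, -96/7, -88/7, -86/7]
R3 ← R3 + (8/7)·R1: [0, 27/7, 30/7, 24/7, -23/7]
R4 ← R4 − (8/7)·R1: [0, -48/7, -51/7, -45/7, -54/7]
R3 ← R3 + (27/92)·R2: [0, 0, 6/23, -6/23, -317/46]
R4 ← R4 − (12/23)·R2: [0, 0, -3/23, 3/23, -30/23]
R4 ← R4 + (1/2)·R3: [0, 0, 0, 0, -19/4]
The echelon form has 4 nonzero rows; the last pivot sits in the augmented column, so rank(C) = 3 but rank([C|b]) = 4.
Since the ranks differ, the system is inconsistent.
It has no solutions.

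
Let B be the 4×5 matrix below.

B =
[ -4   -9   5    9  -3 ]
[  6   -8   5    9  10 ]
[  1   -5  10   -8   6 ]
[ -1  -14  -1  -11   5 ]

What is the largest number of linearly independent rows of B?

Row reduce to echelon form.
R2 ← R2 + (3/2)·R1: [0, -43/2, 25/2, 45/2, 11/2]
R3 ← R3 + (1/4)·R1: [0, -29/4, 45/4, -23/4, 21/4]
R4 ← R4 − (1/4)·R1: [0, -47/4, -9/4, -53/4, 23/4]
R3 ← R3 − (29/86)·R2: [0, 0, 605/86, -1147/86, 146/43]
R4 ← R4 − (47/86)·R2: [0, 0, -781/86, -2197/86, 118/43]
R4 ← R4 + (71/55)·R3: [0, 0, 0, -2352/55, 392/55]
Echelon form has 4 nonzero rows, so rank(B) = 4.
The rank gives the maximum number of linearly independent rows: 4.

4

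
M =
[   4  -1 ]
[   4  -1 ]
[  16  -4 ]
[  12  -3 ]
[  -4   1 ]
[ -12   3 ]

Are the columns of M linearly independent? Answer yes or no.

Row reduce M to echelon form.
R2 ← R2 − R1: [0, 0]
R3 ← R3 − (4)·R1: [0, 0]
R4 ← R4 − (3)·R1: [0, 0]
R5 ← R5 + R1: [0, 0]
R6 ← R6 + (3)·R1: [0, 0]
1 pivot among 2 columns.
Only 1 < 2 pivot columns, so the columns are linearly dependent.

no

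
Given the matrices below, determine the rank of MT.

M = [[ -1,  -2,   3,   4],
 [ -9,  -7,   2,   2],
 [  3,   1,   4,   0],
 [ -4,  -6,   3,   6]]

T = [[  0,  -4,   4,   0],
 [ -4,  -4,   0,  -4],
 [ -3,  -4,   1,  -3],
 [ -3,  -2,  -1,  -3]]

2

First compute MT:
[[-13,  -8,  -5, -13],
 [ 16,  52, -36,  16],
 [-16, -32,  16, -16],
 [ -3,  16, -19,  -3]]
Now row reduce the product.
R2 ← R2 + (16/13)·R1: [0, 548/13, -548/13, 0]
R3 ← R3 − (16/13)·R1: [0, -288/13, 288/13, 0]
R4 ← R4 − (3/13)·R1: [0, 232/13, -232/13, 0]
R3 ← R3 + (72/137)·R2: [0, 0, 0, 0]
R4 ← R4 − (58/137)·R2: [0, 0, 0, 0]
2 nonzero rows, so rank(MT) = 2.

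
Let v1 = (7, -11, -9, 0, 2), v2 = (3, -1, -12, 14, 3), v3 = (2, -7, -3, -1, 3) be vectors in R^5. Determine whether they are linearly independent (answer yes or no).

yes

Form the matrix with these vectors as rows and row reduce.
R2 ← R2 − (3/7)·R1: [0, 26/7, -57/7, 14, 15/7]
R3 ← R3 − (2/7)·R1: [0, -27/7, -3/7, -1, 17/7]
R3 ← R3 + (27/26)·R2: [0, 0, -231/26, 176/13, 121/26]
3 nonzero rows, so the 3 vectors span a space of dimension 3.
Since 3 = 3, the vectors are linearly independent.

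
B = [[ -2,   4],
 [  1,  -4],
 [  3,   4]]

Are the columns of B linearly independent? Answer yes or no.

yes

Row reduce B to echelon form.
R2 ← R2 + (1/2)·R1: [0, -2]
R3 ← R3 + (3/2)·R1: [0, 10]
R3 ← R3 + (5)·R2: [0, 0]
2 pivots among 2 columns.
Every column is a pivot column, so the columns are linearly independent.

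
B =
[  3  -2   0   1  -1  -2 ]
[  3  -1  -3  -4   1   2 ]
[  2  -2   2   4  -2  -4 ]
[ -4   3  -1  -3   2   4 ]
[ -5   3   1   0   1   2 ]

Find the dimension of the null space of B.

4

Row reduce to echelon form.
R2 ← R2 − R1: [0, 1, -3, -5, 2, 4]
R3 ← R3 − (2/3)·R1: [0, -2/3, 2, 10/3, -4/3, -8/3]
R4 ← R4 + (4/3)·R1: [0, 1/3, -1, -5/3, 2/3, 4/3]
R5 ← R5 + (5/3)·R1: [0, -1/3, 1, 5/3, -2/3, -4/3]
R3 ← R3 + (2/3)·R2: [0, 0, 0, 0, 0, 0]
R4 ← R4 − (1/3)·R2: [0, 0, 0, 0, 0, 0]
R5 ← R5 + (1/3)·R2: [0, 0, 0, 0, 0, 0]
2 nonzero rows, so rank(B) = 2.
B has 6 columns; by rank–nullity, nullity = 6 − 2 = 4.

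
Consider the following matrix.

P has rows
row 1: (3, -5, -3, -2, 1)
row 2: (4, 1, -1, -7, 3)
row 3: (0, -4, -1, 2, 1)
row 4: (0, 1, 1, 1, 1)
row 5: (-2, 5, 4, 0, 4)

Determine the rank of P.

4

Row reduce to echelon form.
R2 ← R2 − (4/3)·R1: [0, 23/3, 3, -13/3, 5/3]
R5 ← R5 + (2/3)·R1: [0, 5/3, 2, -4/3, 14/3]
R3 ← R3 + (12/23)·R2: [0, 0, 13/23, -6/23, 43/23]
R4 ← R4 − (3/23)·R2: [0, 0, 14/23, 36/23, 18/23]
R5 ← R5 − (5/23)·R2: [0, 0, 31/23, -9/23, 99/23]
R4 ← R4 − (14/13)·R3: [0, 0, 0, 24/13, -16/13]
R5 ← R5 − (31/13)·R3: [0, 0, 0, 3/13, -2/13]
R5 ← R5 − (1/8)·R4: [0, 0, 0, 0, 0]
Echelon form has 4 nonzero rows, so rank(P) = 4.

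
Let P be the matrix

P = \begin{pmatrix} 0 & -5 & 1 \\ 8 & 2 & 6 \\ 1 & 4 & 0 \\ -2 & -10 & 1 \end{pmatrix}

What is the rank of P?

Row reduce to echelon form.
Swap R1 ↔ R2
R3 ← R3 − (1/8)·R1: [0, 15/4, -3/4]
R4 ← R4 + (1/4)·R1: [0, -19/2, 5/2]
R3 ← R3 + (3/4)·R2: [0, 0, 0]
R4 ← R4 − (19/10)·R2: [0, 0, 3/5]
Swap R3 ↔ R4
Echelon form has 3 nonzero rows, so rank(P) = 3.

3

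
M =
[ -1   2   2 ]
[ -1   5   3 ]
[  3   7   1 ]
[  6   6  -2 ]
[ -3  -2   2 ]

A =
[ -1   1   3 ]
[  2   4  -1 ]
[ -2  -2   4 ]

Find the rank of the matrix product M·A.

3

First compute MA:
[[  1,   3,   3],
 [  5,  13,   4],
 [  9,  29,   6],
 [ 10,  34,   4],
 [ -5, -15,   1]]
Now row reduce the product.
R2 ← R2 − (5)·R1: [0, -2, -11]
R3 ← R3 − (9)·R1: [0, 2, -21]
R4 ← R4 − (10)·R1: [0, 4, -26]
R5 ← R5 + (5)·R1: [0, 0, 16]
R3 ← R3 + R2: [0, 0, -32]
R4 ← R4 + (2)·R2: [0, 0, -48]
R4 ← R4 − (3/2)·R3: [0, 0, 0]
R5 ← R5 + (1/2)·R3: [0, 0, 0]
3 nonzero rows, so rank(MA) = 3.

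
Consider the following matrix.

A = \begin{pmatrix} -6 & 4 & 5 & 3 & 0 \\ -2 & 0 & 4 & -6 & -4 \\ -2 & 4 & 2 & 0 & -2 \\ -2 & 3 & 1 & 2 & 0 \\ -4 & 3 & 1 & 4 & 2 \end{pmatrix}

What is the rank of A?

4

Row reduce to echelon form.
R2 ← R2 − (1/3)·R1: [0, -4/3, 7/3, -7, -4]
R3 ← R3 − (1/3)·R1: [0, 8/3, 1/3, -1, -2]
R4 ← R4 − (1/3)·R1: [0, 5/3, -2/3, 1, 0]
R5 ← R5 − (2/3)·R1: [0, 1/3, -7/3, 2, 2]
R3 ← R3 + (2)·R2: [0, 0, 5, -15, -10]
R4 ← R4 + (5/4)·R2: [0, 0, 9/4, -31/4, -5]
R5 ← R5 + (1/4)·R2: [0, 0, -7/4, 1/4, 1]
R4 ← R4 − (9/20)·R3: [0, 0, 0, -1, -1/2]
R5 ← R5 + (7/20)·R3: [0, 0, 0, -5, -5/2]
R5 ← R5 − (5)·R4: [0, 0, 0, 0, 0]
Echelon form has 4 nonzero rows, so rank(A) = 4.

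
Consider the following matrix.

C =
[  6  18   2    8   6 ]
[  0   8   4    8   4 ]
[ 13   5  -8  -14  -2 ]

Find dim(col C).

3

Row reduce to echelon form.
R3 ← R3 − (13/6)·R1: [0, -34, -37/3, -94/3, -15]
R3 ← R3 + (17/4)·R2: [0, 0, 14/3, 8/3, 2]
Echelon form has 3 nonzero rows, so rank(C) = 3.
The column space has dimension equal to the rank: 3.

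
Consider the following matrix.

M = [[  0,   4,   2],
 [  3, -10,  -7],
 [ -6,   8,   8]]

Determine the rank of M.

2

Row reduce to echelon form.
Swap R1 ↔ R2
R3 ← R3 + (2)·R1: [0, -12, -6]
R3 ← R3 + (3)·R2: [0, 0, 0]
Echelon form has 2 nonzero rows, so rank(M) = 2.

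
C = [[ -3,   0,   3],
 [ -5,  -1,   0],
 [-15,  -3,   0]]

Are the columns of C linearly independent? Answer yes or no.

no

Row reduce C to echelon form.
R2 ← R2 − (5/3)·R1: [0, -1, -5]
R3 ← R3 − (5)·R1: [0, -3, -15]
R3 ← R3 − (3)·R2: [0, 0, 0]
2 pivots among 3 columns.
Only 2 < 3 pivot columns, so the columns are linearly dependent.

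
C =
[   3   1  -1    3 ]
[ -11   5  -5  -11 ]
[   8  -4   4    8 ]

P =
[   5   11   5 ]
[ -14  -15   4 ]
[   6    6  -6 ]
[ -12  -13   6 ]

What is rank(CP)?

First compute CP:
[[-41, -27,  43],
 [-23, -83, -71],
 [ 24,  68,  48]]
Now row reduce the product.
R2 ← R2 − (23/41)·R1: [0, -2782/41, -3900/41]
R3 ← R3 + (24/41)·R1: [0, 2140/41, 3000/41]
R3 ← R3 + (10/13)·R2: [0, 0, 0]
2 nonzero rows, so rank(CP) = 2.

2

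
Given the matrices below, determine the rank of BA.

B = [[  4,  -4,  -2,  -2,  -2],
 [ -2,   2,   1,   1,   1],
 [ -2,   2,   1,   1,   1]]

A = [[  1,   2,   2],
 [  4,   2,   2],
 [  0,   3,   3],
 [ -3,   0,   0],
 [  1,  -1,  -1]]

1

First compute BA:
[[ -8,  -4,  -4],
 [  4,   2,   2],
 [  4,   2,   2]]
Now row reduce the product.
R2 ← R2 + (1/2)·R1: [0, 0, 0]
R3 ← R3 + (1/2)·R1: [0, 0, 0]
1 nonzero row, so rank(BA) = 1.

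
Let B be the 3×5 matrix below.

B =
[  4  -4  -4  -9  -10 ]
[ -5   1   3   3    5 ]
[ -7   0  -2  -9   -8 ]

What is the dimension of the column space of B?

Row reduce to echelon form.
R2 ← R2 + (5/4)·R1: [0, -4, -2, -33/4, -15/2]
R3 ← R3 + (7/4)·R1: [0, -7, -9, -99/4, -51/2]
R3 ← R3 − (7/4)·R2: [0, 0, -11/2, -165/16, -99/8]
Echelon form has 3 nonzero rows, so rank(B) = 3.
The column space has dimension equal to the rank: 3.

3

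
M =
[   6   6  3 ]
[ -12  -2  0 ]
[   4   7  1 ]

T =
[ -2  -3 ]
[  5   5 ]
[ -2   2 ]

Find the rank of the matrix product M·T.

First compute MT:
[[ 12,  18],
 [ 14,  26],
 [ 25,  25]]
Now row reduce the product.
R2 ← R2 − (7/6)·R1: [0, 5]
R3 ← R3 − (25/12)·R1: [0, -25/2]
R3 ← R3 + (5/2)·R2: [0, 0]
2 nonzero rows, so rank(MT) = 2.

2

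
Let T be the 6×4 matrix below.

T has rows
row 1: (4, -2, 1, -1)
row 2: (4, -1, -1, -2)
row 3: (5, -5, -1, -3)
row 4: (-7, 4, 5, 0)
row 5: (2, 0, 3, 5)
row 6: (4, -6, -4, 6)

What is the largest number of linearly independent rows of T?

Row reduce to echelon form.
R2 ← R2 − R1: [0, 1, -2, -1]
R3 ← R3 − (5/4)·R1: [0, -5/2, -9/4, -7/4]
R4 ← R4 + (7/4)·R1: [0, 1/2, 27/4, -7/4]
R5 ← R5 − (1/2)·R1: [0, 1, 5/2, 11/2]
R6 ← R6 − R1: [0, -4, -5, 7]
R3 ← R3 + (5/2)·R2: [0, 0, -29/4, -17/4]
R4 ← R4 − (1/2)·R2: [0, 0, 31/4, -5/4]
R5 ← R5 − R2: [0, 0, 9/2, 13/2]
R6 ← R6 + (4)·R2: [0, 0, -13, 3]
R4 ← R4 + (31/29)·R3: [0, 0, 0, -168/29]
R5 ← R5 + (18/29)·R3: [0, 0, 0, 112/29]
R6 ← R6 − (52/29)·R3: [0, 0, 0, 308/29]
R5 ← R5 + (2/3)·R4: [0, 0, 0, 0]
R6 ← R6 + (11/6)·R4: [0, 0, 0, 0]
Echelon form has 4 nonzero rows, so rank(T) = 4.
The rank gives the maximum number of linearly independent rows: 4.

4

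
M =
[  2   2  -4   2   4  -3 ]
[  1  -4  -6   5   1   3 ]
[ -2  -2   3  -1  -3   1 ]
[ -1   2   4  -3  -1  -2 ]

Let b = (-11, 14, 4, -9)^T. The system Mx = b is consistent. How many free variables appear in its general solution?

Row reduce the augmented matrix [M | b].
R2 ← R2 − (1/2)·R1: [0, -5, -4, 4, -1, 9/2, 39/2]
R3 ← R3 + R1: [0, 0, -1, 1, 1, -2, -7]
R4 ← R4 + (1/2)·R1: [0, 3, 2, -2, 1, -7/2, -29/2]
R4 ← R4 + (3/5)·R2: [0, 0, -2/5, 2/5, 2/5, -4/5, -14/5]
R4 ← R4 − (2/5)·R3: [0, 0, 0, 0, 0, 0, 0]
The echelon form has 3 nonzero rows, and every pivot lies in the first 6 columns, so rank(M) = rank([M|b]) = 3.
The system is consistent.
Free variables = (unknowns) − (rank) = 6 − 3 = 3.

3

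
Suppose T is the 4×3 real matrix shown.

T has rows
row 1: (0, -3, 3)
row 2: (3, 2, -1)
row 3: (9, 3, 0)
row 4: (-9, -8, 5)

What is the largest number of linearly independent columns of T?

Row reduce to echelon form.
Swap R1 ↔ R2
R3 ← R3 − (3)·R1: [0, -3, 3]
R4 ← R4 + (3)·R1: [0, -2, 2]
R3 ← R3 − R2: [0, 0, 0]
R4 ← R4 − (2/3)·R2: [0, 0, 0]
Echelon form has 2 nonzero rows, so rank(T) = 2.
The rank gives the maximum number of linearly independent columns: 2.

2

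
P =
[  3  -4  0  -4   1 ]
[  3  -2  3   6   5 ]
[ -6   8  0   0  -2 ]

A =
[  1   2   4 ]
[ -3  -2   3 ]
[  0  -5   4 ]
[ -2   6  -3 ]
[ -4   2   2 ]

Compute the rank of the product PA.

First compute PA:
[[ 19,  -8,  14],
 [-23,  41,  10],
 [-22, -32,  -4]]
Now row reduce the product.
R2 ← R2 + (23/19)·R1: [0, 595/19, 512/19]
R3 ← R3 + (22/19)·R1: [0, -784/19, 232/19]
R3 ← R3 + (112/85)·R2: [0, 0, 4056/85]
3 nonzero rows, so rank(PA) = 3.

3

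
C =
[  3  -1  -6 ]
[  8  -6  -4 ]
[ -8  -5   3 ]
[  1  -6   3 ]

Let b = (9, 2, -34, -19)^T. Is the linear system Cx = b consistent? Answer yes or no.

Row reduce the augmented matrix [C | b].
R2 ← R2 − (8/3)·R1: [0, -10/3, 12, -22]
R3 ← R3 + (8/3)·R1: [0, -23/3, -13, -10]
R4 ← R4 − (1/3)·R1: [0, -17/3, 5, -22]
R3 ← R3 − (23/10)·R2: [0, 0, -203/5, 203/5]
R4 ← R4 − (17/10)·R2: [0, 0, -77/5, 77/5]
R4 ← R4 − (11/29)·R3: [0, 0, 0, 0]
The echelon form has 3 nonzero rows, and every pivot lies in the first 3 columns, so rank(C) = rank([C|b]) = 3.
The system is consistent.

yes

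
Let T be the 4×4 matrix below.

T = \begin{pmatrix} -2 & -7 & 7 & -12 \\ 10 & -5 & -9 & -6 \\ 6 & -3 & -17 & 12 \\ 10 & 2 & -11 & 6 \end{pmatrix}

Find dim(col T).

4

Row reduce to echelon form.
R2 ← R2 + (5)·R1: [0, -40, 26, -66]
R3 ← R3 + (3)·R1: [0, -24, 4, -24]
R4 ← R4 + (5)·R1: [0, -33, 24, -54]
R3 ← R3 − (3/5)·R2: [0, 0, -58/5, 78/5]
R4 ← R4 − (33/40)·R2: [0, 0, 51/20, 9/20]
R4 ← R4 + (51/232)·R3: [0, 0, 0, 225/58]
Echelon form has 4 nonzero rows, so rank(T) = 4.
The column space has dimension equal to the rank: 4.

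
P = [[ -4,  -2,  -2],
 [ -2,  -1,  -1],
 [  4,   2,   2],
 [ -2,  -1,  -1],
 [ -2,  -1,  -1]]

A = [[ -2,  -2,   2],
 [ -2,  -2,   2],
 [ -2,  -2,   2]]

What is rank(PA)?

First compute PA:
[[ 16,  16, -16],
 [  8,   8,  -8],
 [-16, -16,  16],
 [  8,   8,  -8],
 [  8,   8,  -8]]
Now row reduce the product.
R2 ← R2 − (1/2)·R1: [0, 0, 0]
R3 ← R3 + R1: [0, 0, 0]
R4 ← R4 − (1/2)·R1: [0, 0, 0]
R5 ← R5 − (1/2)·R1: [0, 0, 0]
1 nonzero row, so rank(PA) = 1.

1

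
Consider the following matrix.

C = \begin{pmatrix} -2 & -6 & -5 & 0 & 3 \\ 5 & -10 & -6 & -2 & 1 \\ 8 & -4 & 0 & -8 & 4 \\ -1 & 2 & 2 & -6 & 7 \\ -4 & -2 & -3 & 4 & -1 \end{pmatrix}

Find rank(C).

3

Row reduce to echelon form.
R2 ← R2 + (5/2)·R1: [0, -25, -37/2, -2, 17/2]
R3 ← R3 + (4)·R1: [0, -28, -20, -8, 16]
R4 ← R4 − (1/2)·R1: [0, 5, 9/2, -6, 11/2]
R5 ← R5 − (2)·R1: [0, 10, 7, 4, -7]
R3 ← R3 − (28/25)·R2: [0, 0, 18/25, -144/25, 162/25]
R4 ← R4 + (1/5)·R2: [0, 0, 4/5, -32/5, 36/5]
R5 ← R5 + (2/5)·R2: [0, 0, -2/5, 16/5, -18/5]
R4 ← R4 − (10/9)·R3: [0, 0, 0, 0, 0]
R5 ← R5 + (5/9)·R3: [0, 0, 0, 0, 0]
Echelon form has 3 nonzero rows, so rank(C) = 3.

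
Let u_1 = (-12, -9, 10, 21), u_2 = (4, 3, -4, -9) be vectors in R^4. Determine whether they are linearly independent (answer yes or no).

Form the matrix with these vectors as rows and row reduce.
R2 ← R2 + (1/3)·R1: [0, 0, -2/3, -2]
2 nonzero rows, so the 2 vectors span a space of dimension 2.
Since 2 = 2, the vectors are linearly independent.

yes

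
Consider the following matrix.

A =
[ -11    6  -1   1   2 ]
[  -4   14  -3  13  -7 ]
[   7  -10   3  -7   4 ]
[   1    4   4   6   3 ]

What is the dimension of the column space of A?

Row reduce to echelon form.
R2 ← R2 − (4/11)·R1: [0, 130/11, -29/11, 139/11, -85/11]
R3 ← R3 + (7/11)·R1: [0, -68/11, 26/11, -70/11, 58/11]
R4 ← R4 + (1/11)·R1: [0, 50/11, 43/11, 67/11, 35/11]
R3 ← R3 + (34/65)·R2: [0, 0, 64/65, 16/65, 16/13]
R4 ← R4 − (5/13)·R2: [0, 0, 64/13, 16/13, 80/13]
R4 ← R4 − (5)·R3: [0, 0, 0, 0, 0]
Echelon form has 3 nonzero rows, so rank(A) = 3.
The column space has dimension equal to the rank: 3.

3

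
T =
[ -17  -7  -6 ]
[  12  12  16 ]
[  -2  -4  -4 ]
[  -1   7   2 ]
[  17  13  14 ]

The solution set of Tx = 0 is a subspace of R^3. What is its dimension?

Row reduce to echelon form.
R2 ← R2 + (12/17)·R1: [0, 120/17, 200/17]
R3 ← R3 − (2/17)·R1: [0, -54/17, -56/17]
R4 ← R4 − (1/17)·R1: [0, 126/17, 40/17]
R5 ← R5 + R1: [0, 6, 8]
R3 ← R3 + (9/20)·R2: [0, 0, 2]
R4 ← R4 − (21/20)·R2: [0, 0, -10]
R5 ← R5 − (17/20)·R2: [0, 0, -2]
R4 ← R4 + (5)·R3: [0, 0, 0]
R5 ← R5 + R3: [0, 0, 0]
3 nonzero rows, so rank(T) = 3.
T has 3 columns; by rank–nullity, nullity = 3 − 3 = 0.

0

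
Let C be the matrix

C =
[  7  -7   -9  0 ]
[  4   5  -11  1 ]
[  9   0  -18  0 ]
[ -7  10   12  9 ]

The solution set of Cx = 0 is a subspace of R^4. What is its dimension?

Row reduce to echelon form.
R2 ← R2 − (4/7)·R1: [0, 9, -41/7, 1]
R3 ← R3 − (9/7)·R1: [0, 9, -45/7, 0]
R4 ← R4 + R1: [0, 3, 3, 9]
R3 ← R3 − R2: [0, 0, -4/7, -1]
R4 ← R4 − (1/3)·R2: [0, 0, 104/21, 26/3]
R4 ← R4 + (26/3)·R3: [0, 0, 0, 0]
3 nonzero rows, so rank(C) = 3.
C has 4 columns; by rank–nullity, nullity = 4 − 3 = 1.

1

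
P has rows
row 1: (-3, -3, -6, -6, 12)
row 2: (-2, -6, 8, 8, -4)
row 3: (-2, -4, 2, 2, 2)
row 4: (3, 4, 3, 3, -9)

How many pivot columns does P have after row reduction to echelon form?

2

Row reduce to echelon form.
R2 ← R2 − (2/3)·R1: [0, -4, 12, 12, -12]
R3 ← R3 − (2/3)·R1: [0, -2, 6, 6, -6]
R4 ← R4 + R1: [0, 1, -3, -3, 3]
R3 ← R3 − (1/2)·R2: [0, 0, 0, 0, 0]
R4 ← R4 + (1/4)·R2: [0, 0, 0, 0, 0]
Echelon form has 2 nonzero rows, so rank(P) = 2.
Each nonzero row contributes one pivot column: 2 pivot columns.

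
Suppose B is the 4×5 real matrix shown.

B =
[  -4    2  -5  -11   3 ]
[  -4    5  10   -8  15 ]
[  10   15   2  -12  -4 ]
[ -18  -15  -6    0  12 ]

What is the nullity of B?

Row reduce to echelon form.
R2 ← R2 − R1: [0, 3, 15, 3, 12]
R3 ← R3 + (5/2)·R1: [0, 20, -21/2, -79/2, 7/2]
R4 ← R4 − (9/2)·R1: [0, -24, 33/2, 99/2, -3/2]
R3 ← R3 − (20/3)·R2: [0, 0, -221/2, -119/2, -153/2]
R4 ← R4 + (8)·R2: [0, 0, 273/2, 147/2, 189/2]
R4 ← R4 + (21/17)·R3: [0, 0, 0, 0, 0]
3 nonzero rows, so rank(B) = 3.
B has 5 columns; by rank–nullity, nullity = 5 − 3 = 2.

2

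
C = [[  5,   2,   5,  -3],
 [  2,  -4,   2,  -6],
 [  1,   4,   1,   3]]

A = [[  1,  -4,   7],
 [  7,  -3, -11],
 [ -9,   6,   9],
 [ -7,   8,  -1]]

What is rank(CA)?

First compute CA:
[[ -5, -20,  61],
 [ -2, -32,  82],
 [ -1,  14, -31]]
Now row reduce the product.
R2 ← R2 − (2/5)·R1: [0, -24, 288/5]
R3 ← R3 − (1/5)·R1: [0, 18, -216/5]
R3 ← R3 + (3/4)·R2: [0, 0, 0]
2 nonzero rows, so rank(CA) = 2.

2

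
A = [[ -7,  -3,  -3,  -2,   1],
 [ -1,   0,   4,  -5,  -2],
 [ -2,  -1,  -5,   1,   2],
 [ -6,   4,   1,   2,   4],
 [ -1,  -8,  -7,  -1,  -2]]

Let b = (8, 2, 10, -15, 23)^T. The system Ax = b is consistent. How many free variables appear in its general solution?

1

Row reduce the augmented matrix [A | b].
R2 ← R2 − (1/7)·R1: [0, 3/7, 31/7, -33/7, -15/7, 6/7]
R3 ← R3 − (2/7)·R1: [0, -1/7, -29/7, 11/7, 12/7, 54/7]
R4 ← R4 − (6/7)·R1: [0, 46/7, 25/7, 26/7, 22/7, -153/7]
R5 ← R5 − (1/7)·R1: [0, -53/7, -46/7, -5/7, -15/7, 153/7]
R3 ← R3 + (1/3)·R2: [0, 0, -8/3, 0, 1, 8]
R4 ← R4 − (46/3)·R2: [0, 0, -193/3, 76, 36, -35]
R5 ← R5 + (53/3)·R2: [0, 0, 215/3, -84, -40, 37]
R4 ← R4 − (193/8)·R3: [0, 0, 0, 76, 95/8, -228]
R5 ← R5 + (215/8)·R3: [0, 0, 0, -84, -105/8, 252]
R5 ← R5 + (21/19)·R4: [0, 0, 0, 0, 0, 0]
The echelon form has 4 nonzero rows, and every pivot lies in the first 5 columns, so rank(A) = rank([A|b]) = 4.
The system is consistent.
Free variables = (unknowns) − (rank) = 5 − 4 = 1.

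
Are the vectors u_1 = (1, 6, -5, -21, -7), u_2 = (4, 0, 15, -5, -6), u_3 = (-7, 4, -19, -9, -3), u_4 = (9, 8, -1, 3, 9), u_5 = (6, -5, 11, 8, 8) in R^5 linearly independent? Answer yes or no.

yes

Form the matrix with these vectors as rows and row reduce.
R2 ← R2 − (4)·R1: [0, -24, 35, 79, 22]
R3 ← R3 + (7)·R1: [0, 46, -54, -156, -52]
R4 ← R4 − (9)·R1: [0, -46, 44, 192, 72]
R5 ← R5 − (6)·R1: [0, -41, 41, 134, 50]
R3 ← R3 + (23/12)·R2: [0, 0, 157/12, -55/12, -59/6]
R4 ← R4 − (23/12)·R2: [0, 0, -277/12, 487/12, 179/6]
R5 ← R5 − (41/24)·R2: [0, 0, -451/24, -23/24, 149/12]
R4 ← R4 + (277/157)·R3: [0, 0, 0, 5102/157, 1960/157]
R5 ← R5 + (451/314)·R3: [0, 0, 0, -1184/157, -268/157]
R5 ← R5 + (592/2551)·R4: [0, 0, 0, 0, 3036/2551]
5 nonzero rows, so the 5 vectors span a space of dimension 5.
Since 5 = 5, the vectors are linearly independent.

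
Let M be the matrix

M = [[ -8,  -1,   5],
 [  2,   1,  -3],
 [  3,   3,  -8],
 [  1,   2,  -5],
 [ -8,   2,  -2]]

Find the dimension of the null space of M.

1

Row reduce to echelon form.
R2 ← R2 + (1/4)·R1: [0, 3/4, -7/4]
R3 ← R3 + (3/8)·R1: [0, 21/8, -49/8]
R4 ← R4 + (1/8)·R1: [0, 15/8, -35/8]
R5 ← R5 − R1: [0, 3, -7]
R3 ← R3 − (7/2)·R2: [0, 0, 0]
R4 ← R4 − (5/2)·R2: [0, 0, 0]
R5 ← R5 − (4)·R2: [0, 0, 0]
2 nonzero rows, so rank(M) = 2.
M has 3 columns; by rank–nullity, nullity = 3 − 2 = 1.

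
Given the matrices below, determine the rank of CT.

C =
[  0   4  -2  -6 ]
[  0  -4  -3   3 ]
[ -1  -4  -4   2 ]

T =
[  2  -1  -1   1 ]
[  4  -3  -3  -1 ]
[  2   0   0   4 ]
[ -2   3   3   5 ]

First compute CT:
[[ 24, -30, -30, -42],
 [-28,  21,  21,   7],
 [-30,  19,  19,  -3]]
Now row reduce the product.
R2 ← R2 + (7/6)·R1: [0, -14, -14, -42]
R3 ← R3 + (5/4)·R1: [0, -37/2, -37/2, -111/2]
R3 ← R3 − (37/28)·R2: [0, 0, 0, 0]
2 nonzero rows, so rank(CT) = 2.

2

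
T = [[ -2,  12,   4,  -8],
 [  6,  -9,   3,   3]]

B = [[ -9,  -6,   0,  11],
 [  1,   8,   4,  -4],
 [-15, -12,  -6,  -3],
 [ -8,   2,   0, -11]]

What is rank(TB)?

2

First compute TB:
[[ 34,  44,  24,   6],
 [-132, -138, -54,  60]]
Now row reduce the product.
R2 ← R2 + (66/17)·R1: [0, 558/17, 666/17, 1416/17]
2 nonzero rows, so rank(TB) = 2.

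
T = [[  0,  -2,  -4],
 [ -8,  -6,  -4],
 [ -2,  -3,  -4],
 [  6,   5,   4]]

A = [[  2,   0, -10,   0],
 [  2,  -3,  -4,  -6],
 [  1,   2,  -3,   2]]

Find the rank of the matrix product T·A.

First compute TA:
[[ -8,  -2,  20,   4],
 [-32,  10, 116,  28],
 [-14,   1,  44,  10],
 [ 26,  -7, -92, -22]]
Now row reduce the product.
R2 ← R2 − (4)·R1: [0, 18, 36, 12]
R3 ← R3 − (7/4)·R1: [0, 9/2, 9, 3]
R4 ← R4 + (13/4)·R1: [0, -27/2, -27, -9]
R3 ← R3 − (1/4)·R2: [0, 0, 0, 0]
R4 ← R4 + (3/4)·R2: [0, 0, 0, 0]
2 nonzero rows, so rank(TA) = 2.

2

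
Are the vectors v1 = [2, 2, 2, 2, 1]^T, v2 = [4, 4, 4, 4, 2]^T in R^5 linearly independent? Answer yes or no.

no

Form the matrix with these vectors as rows and row reduce.
R2 ← R2 − (2)·R1: [0, 0, 0, 0, 0]
1 nonzero row, so the 2 vectors span a space of dimension 1.
Since 1 < 2, the vectors are linearly dependent.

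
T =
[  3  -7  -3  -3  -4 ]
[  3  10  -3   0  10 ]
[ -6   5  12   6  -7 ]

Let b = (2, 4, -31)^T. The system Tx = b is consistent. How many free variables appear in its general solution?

2

Row reduce the augmented matrix [T | b].
R2 ← R2 − R1: [0, 17, 0, 3, 14, 2]
R3 ← R3 + (2)·R1: [0, -9, 6, 0, -15, -27]
R3 ← R3 + (9/17)·R2: [0, 0, 6, 27/17, -129/17, -441/17]
The echelon form has 3 nonzero rows, and every pivot lies in the first 5 columns, so rank(T) = rank([T|b]) = 3.
The system is consistent.
Free variables = (unknowns) − (rank) = 5 − 3 = 2.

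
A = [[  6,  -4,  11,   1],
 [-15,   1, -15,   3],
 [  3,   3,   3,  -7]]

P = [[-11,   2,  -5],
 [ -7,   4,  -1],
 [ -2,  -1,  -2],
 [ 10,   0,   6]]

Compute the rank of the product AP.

2

First compute AP:
[[-50, -15, -42],
 [218, -11, 122],
 [-130,  15, -66]]
Now row reduce the product.
R2 ← R2 + (109/25)·R1: [0, -382/5, -1528/25]
R3 ← R3 − (13/5)·R1: [0, 54, 216/5]
R3 ← R3 + (135/191)·R2: [0, 0, 0]
2 nonzero rows, so rank(AP) = 2.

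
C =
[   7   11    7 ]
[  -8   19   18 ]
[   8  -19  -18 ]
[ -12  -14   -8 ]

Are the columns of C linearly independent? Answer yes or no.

no

Row reduce C to echelon form.
R2 ← R2 + (8/7)·R1: [0, 221/7, 26]
R3 ← R3 − (8/7)·R1: [0, -221/7, -26]
R4 ← R4 + (12/7)·R1: [0, 34/7, 4]
R3 ← R3 + R2: [0, 0, 0]
R4 ← R4 − (2/13)·R2: [0, 0, 0]
2 pivots among 3 columns.
Only 2 < 3 pivot columns, so the columns are linearly dependent.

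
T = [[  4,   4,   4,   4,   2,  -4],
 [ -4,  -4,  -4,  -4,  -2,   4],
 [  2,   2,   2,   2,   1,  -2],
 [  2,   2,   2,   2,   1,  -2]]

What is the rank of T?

Row reduce to echelon form.
R2 ← R2 + R1: [0, 0, 0, 0, 0, 0]
R3 ← R3 − (1/2)·R1: [0, 0, 0, 0, 0, 0]
R4 ← R4 − (1/2)·R1: [0, 0, 0, 0, 0, 0]
Echelon form has 1 nonzero row, so rank(T) = 1.

1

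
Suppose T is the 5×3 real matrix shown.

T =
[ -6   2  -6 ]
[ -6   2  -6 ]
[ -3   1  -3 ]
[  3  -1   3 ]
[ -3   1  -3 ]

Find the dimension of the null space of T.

2

Row reduce to echelon form.
R2 ← R2 − R1: [0, 0, 0]
R3 ← R3 − (1/2)·R1: [0, 0, 0]
R4 ← R4 + (1/2)·R1: [0, 0, 0]
R5 ← R5 − (1/2)·R1: [0, 0, 0]
1 nonzero row, so rank(T) = 1.
T has 3 columns; by rank–nullity, nullity = 3 − 1 = 2.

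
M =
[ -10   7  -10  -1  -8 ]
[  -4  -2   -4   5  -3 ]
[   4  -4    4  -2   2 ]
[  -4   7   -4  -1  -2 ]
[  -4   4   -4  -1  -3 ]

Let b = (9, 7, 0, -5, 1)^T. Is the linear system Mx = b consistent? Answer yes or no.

no

Row reduce the augmented matrix [M | b].
R2 ← R2 − (2/5)·R1: [0, -24/5, 0, 27/5, 1/5, 17/5]
R3 ← R3 + (2/5)·R1: [0, -6/5, 0, -12/5, -6/5, 18/5]
R4 ← R4 − (2/5)·R1: [0, 21/5, 0, -3/5, 6/5, -43/5]
R5 ← R5 − (2/5)·R1: [0, 6/5, 0, -3/5, 1/5, -13/5]
R3 ← R3 − (1/4)·R2: [0, 0, 0, -15/4, -5/4, 11/4]
R4 ← R4 + (7/8)·R2: [0, 0, 0, 33/8, 11/8, -45/8]
R5 ← R5 + (1/4)·R2: [0, 0, 0, 3/4, 1/4, -7/4]
R4 ← R4 + (11/10)·R3: [0, 0, 0, 0, 0, -13/5]
R5 ← R5 + (1/5)·R3: [0, 0, 0, 0, 0, -6/5]
R5 ← R5 − (6/13)·R4: [0, 0, 0, 0, 0, 0]
The echelon form has 4 nonzero rows; the last pivot sits in the augmented column, so rank(M) = 3 but rank([M|b]) = 4.
Since the ranks differ, the system is inconsistent.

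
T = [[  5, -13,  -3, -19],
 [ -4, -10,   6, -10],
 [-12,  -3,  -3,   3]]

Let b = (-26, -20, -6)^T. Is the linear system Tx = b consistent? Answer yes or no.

Row reduce the augmented matrix [T | b].
R2 ← R2 + (4/5)·R1: [0, -102/5, 18/5, -126/5, -204/5]
R3 ← R3 + (12/5)·R1: [0, -171/5, -51/5, -213/5, -342/5]
R3 ← R3 − (57/34)·R2: [0, 0, -276/17, -6/17, 0]
The echelon form has 3 nonzero rows, and every pivot lies in the first 4 columns, so rank(T) = rank([T|b]) = 3.
The system is consistent.

yes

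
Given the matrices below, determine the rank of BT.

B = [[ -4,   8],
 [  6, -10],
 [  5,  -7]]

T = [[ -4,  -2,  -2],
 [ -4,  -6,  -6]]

2

First compute BT:
[[-16, -40, -40],
 [ 16,  48,  48],
 [  8,  32,  32]]
Now row reduce the product.
R2 ← R2 + R1: [0, 8, 8]
R3 ← R3 + (1/2)·R1: [0, 12, 12]
R3 ← R3 − (3/2)·R2: [0, 0, 0]
2 nonzero rows, so rank(BT) = 2.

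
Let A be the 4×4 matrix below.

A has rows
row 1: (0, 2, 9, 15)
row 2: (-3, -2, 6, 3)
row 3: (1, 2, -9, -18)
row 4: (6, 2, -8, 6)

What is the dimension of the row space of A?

Row reduce to echelon form.
Swap R1 ↔ R2
R3 ← R3 + (1/3)·R1: [0, 4/3, -7, -17]
R4 ← R4 + (2)·R1: [0, -2, 4, 12]
R3 ← R3 − (2/3)·R2: [0, 0, -13, -27]
R4 ← R4 + R2: [0, 0, 13, 27]
R4 ← R4 + R3: [0, 0, 0, 0]
Echelon form has 3 nonzero rows, so rank(A) = 3.
The row space has dimension equal to the rank: 3.

3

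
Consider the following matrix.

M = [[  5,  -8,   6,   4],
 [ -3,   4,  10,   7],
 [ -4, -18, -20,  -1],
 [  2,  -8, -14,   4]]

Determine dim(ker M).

Row reduce to echelon form.
R2 ← R2 + (3/5)·R1: [0, -4/5, 68/5, 47/5]
R3 ← R3 + (4/5)·R1: [0, -122/5, -76/5, 11/5]
R4 ← R4 − (2/5)·R1: [0, -24/5, -82/5, 12/5]
R3 ← R3 − (61/2)·R2: [0, 0, -430, -569/2]
R4 ← R4 − (6)·R2: [0, 0, -98, -54]
R4 ← R4 − (49/215)·R3: [0, 0, 0, 4661/430]
4 nonzero rows, so rank(M) = 4.
M has 4 columns; by rank–nullity, nullity = 4 − 4 = 0.

0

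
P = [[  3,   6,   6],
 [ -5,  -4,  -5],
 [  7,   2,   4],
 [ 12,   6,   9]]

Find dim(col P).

Row reduce to echelon form.
R2 ← R2 + (5/3)·R1: [0, 6, 5]
R3 ← R3 − (7/3)·R1: [0, -12, -10]
R4 ← R4 − (4)·R1: [0, -18, -15]
R3 ← R3 + (2)·R2: [0, 0, 0]
R4 ← R4 + (3)·R2: [0, 0, 0]
Echelon form has 2 nonzero rows, so rank(P) = 2.
The column space has dimension equal to the rank: 2.

2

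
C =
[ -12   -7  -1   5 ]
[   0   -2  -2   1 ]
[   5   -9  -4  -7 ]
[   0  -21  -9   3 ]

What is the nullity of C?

0

Row reduce to echelon form.
R3 ← R3 + (5/12)·R1: [0, -143/12, -53/12, -59/12]
R3 ← R3 − (143/24)·R2: [0, 0, 15/2, -87/8]
R4 ← R4 − (21/2)·R2: [0, 0, 12, -15/2]
R4 ← R4 − (8/5)·R3: [0, 0, 0, 99/10]
4 nonzero rows, so rank(C) = 4.
C has 4 columns; by rank–nullity, nullity = 4 − 4 = 0.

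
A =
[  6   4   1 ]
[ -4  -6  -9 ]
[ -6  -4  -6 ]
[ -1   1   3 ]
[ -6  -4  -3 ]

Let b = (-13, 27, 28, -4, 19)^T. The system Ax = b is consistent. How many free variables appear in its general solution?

Row reduce the augmented matrix [A | b].
R2 ← R2 + (2/3)·R1: [0, -10/3, -25/3, 55/3]
R3 ← R3 + R1: [0, 0, -5, 15]
R4 ← R4 + (1/6)·R1: [0, 5/3, 19/6, -37/6]
R5 ← R5 + R1: [0, 0, -2, 6]
R4 ← R4 + (1/2)·R2: [0, 0, -1, 3]
R4 ← R4 − (1/5)·R3: [0, 0, 0, 0]
R5 ← R5 − (2/5)·R3: [0, 0, 0, 0]
The echelon form has 3 nonzero rows, and every pivot lies in the first 3 columns, so rank(A) = rank([A|b]) = 3.
The system is consistent.
Free variables = (unknowns) − (rank) = 3 − 3 = 0.

0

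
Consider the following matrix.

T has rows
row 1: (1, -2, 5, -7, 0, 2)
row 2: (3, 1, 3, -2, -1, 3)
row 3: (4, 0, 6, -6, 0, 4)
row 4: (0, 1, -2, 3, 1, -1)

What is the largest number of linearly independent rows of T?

Row reduce to echelon form.
R2 ← R2 − (3)·R1: [0, 7, -12, 19, -1, -3]
R3 ← R3 − (4)·R1: [0, 8, -14, 22, 0, -4]
R3 ← R3 − (8/7)·R2: [0, 0, -2/7, 2/7, 8/7, -4/7]
R4 ← R4 − (1/7)·R2: [0, 0, -2/7, 2/7, 8/7, -4/7]
R4 ← R4 − R3: [0, 0, 0, 0, 0, 0]
Echelon form has 3 nonzero rows, so rank(T) = 3.
The rank gives the maximum number of linearly independent rows: 3.

3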